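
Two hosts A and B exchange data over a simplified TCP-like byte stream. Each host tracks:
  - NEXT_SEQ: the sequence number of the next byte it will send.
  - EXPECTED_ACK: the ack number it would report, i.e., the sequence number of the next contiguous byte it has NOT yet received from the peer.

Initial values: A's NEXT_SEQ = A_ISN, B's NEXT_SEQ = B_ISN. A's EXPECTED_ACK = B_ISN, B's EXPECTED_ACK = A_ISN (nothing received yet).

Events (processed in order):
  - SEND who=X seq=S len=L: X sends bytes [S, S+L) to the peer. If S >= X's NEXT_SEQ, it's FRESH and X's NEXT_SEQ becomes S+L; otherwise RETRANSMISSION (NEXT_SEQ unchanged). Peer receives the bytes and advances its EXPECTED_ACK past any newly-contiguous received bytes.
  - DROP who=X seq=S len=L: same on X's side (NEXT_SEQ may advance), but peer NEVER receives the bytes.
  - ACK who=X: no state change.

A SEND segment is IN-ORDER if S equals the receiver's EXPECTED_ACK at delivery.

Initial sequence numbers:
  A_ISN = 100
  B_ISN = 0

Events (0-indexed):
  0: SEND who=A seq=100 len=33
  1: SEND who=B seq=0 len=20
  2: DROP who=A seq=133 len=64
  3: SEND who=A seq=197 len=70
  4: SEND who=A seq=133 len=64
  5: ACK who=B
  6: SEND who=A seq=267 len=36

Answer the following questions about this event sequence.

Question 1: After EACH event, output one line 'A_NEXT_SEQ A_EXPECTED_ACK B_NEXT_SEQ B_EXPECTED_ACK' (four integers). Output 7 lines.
133 0 0 133
133 20 20 133
197 20 20 133
267 20 20 133
267 20 20 267
267 20 20 267
303 20 20 303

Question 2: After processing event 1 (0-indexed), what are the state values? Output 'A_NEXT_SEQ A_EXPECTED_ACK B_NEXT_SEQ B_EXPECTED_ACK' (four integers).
After event 0: A_seq=133 A_ack=0 B_seq=0 B_ack=133
After event 1: A_seq=133 A_ack=20 B_seq=20 B_ack=133

133 20 20 133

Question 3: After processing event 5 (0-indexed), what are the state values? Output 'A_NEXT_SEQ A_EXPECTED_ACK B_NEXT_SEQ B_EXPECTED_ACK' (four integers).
After event 0: A_seq=133 A_ack=0 B_seq=0 B_ack=133
After event 1: A_seq=133 A_ack=20 B_seq=20 B_ack=133
After event 2: A_seq=197 A_ack=20 B_seq=20 B_ack=133
After event 3: A_seq=267 A_ack=20 B_seq=20 B_ack=133
After event 4: A_seq=267 A_ack=20 B_seq=20 B_ack=267
After event 5: A_seq=267 A_ack=20 B_seq=20 B_ack=267

267 20 20 267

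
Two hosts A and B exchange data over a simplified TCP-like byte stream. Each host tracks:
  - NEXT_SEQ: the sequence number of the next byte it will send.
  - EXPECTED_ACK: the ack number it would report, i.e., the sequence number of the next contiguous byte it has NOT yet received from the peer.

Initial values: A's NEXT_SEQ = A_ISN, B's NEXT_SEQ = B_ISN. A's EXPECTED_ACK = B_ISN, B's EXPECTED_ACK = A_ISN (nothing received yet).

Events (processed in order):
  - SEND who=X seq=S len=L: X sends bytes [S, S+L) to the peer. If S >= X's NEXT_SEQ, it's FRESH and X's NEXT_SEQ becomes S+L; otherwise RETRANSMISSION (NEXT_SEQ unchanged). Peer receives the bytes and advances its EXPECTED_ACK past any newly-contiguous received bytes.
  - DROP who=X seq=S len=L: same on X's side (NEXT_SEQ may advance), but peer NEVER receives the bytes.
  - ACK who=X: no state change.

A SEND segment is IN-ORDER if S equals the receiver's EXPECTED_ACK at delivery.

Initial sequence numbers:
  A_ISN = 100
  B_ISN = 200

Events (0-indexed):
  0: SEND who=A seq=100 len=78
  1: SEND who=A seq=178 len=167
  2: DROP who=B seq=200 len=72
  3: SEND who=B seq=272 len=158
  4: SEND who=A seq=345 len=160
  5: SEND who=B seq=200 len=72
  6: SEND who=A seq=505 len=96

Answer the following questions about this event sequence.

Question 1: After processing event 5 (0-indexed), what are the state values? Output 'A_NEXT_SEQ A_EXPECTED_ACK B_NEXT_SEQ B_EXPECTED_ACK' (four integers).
After event 0: A_seq=178 A_ack=200 B_seq=200 B_ack=178
After event 1: A_seq=345 A_ack=200 B_seq=200 B_ack=345
After event 2: A_seq=345 A_ack=200 B_seq=272 B_ack=345
After event 3: A_seq=345 A_ack=200 B_seq=430 B_ack=345
After event 4: A_seq=505 A_ack=200 B_seq=430 B_ack=505
After event 5: A_seq=505 A_ack=430 B_seq=430 B_ack=505

505 430 430 505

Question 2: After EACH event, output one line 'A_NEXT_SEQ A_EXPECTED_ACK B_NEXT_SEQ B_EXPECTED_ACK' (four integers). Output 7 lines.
178 200 200 178
345 200 200 345
345 200 272 345
345 200 430 345
505 200 430 505
505 430 430 505
601 430 430 601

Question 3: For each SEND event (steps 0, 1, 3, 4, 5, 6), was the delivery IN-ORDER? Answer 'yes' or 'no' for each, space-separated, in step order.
Answer: yes yes no yes yes yes

Derivation:
Step 0: SEND seq=100 -> in-order
Step 1: SEND seq=178 -> in-order
Step 3: SEND seq=272 -> out-of-order
Step 4: SEND seq=345 -> in-order
Step 5: SEND seq=200 -> in-order
Step 6: SEND seq=505 -> in-order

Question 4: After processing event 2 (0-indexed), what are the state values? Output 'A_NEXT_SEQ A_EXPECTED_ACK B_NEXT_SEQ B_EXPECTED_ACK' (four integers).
After event 0: A_seq=178 A_ack=200 B_seq=200 B_ack=178
After event 1: A_seq=345 A_ack=200 B_seq=200 B_ack=345
After event 2: A_seq=345 A_ack=200 B_seq=272 B_ack=345

345 200 272 345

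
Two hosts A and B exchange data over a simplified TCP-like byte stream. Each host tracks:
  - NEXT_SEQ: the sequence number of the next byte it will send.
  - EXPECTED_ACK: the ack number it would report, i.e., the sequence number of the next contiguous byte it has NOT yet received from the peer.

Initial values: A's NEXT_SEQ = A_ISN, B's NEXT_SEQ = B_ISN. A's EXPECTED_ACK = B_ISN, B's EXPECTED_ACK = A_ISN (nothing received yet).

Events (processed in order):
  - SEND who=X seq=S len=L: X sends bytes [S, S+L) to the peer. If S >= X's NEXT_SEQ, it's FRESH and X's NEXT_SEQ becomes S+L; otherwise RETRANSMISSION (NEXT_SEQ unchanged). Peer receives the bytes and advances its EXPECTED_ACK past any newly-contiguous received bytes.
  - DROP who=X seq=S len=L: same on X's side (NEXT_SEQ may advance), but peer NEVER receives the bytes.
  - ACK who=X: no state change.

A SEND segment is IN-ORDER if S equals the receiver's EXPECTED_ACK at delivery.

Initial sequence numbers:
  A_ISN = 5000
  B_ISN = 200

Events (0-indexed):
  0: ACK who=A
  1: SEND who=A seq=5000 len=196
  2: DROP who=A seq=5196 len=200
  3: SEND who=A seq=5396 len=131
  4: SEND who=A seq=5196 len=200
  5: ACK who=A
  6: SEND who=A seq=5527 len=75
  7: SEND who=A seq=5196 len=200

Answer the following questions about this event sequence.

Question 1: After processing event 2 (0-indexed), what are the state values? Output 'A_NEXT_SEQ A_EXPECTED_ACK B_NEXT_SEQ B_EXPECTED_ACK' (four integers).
After event 0: A_seq=5000 A_ack=200 B_seq=200 B_ack=5000
After event 1: A_seq=5196 A_ack=200 B_seq=200 B_ack=5196
After event 2: A_seq=5396 A_ack=200 B_seq=200 B_ack=5196

5396 200 200 5196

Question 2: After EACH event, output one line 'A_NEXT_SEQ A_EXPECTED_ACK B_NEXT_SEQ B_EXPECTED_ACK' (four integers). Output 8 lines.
5000 200 200 5000
5196 200 200 5196
5396 200 200 5196
5527 200 200 5196
5527 200 200 5527
5527 200 200 5527
5602 200 200 5602
5602 200 200 5602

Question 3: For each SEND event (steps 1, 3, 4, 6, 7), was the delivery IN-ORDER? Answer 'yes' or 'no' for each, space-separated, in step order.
Step 1: SEND seq=5000 -> in-order
Step 3: SEND seq=5396 -> out-of-order
Step 4: SEND seq=5196 -> in-order
Step 6: SEND seq=5527 -> in-order
Step 7: SEND seq=5196 -> out-of-order

Answer: yes no yes yes no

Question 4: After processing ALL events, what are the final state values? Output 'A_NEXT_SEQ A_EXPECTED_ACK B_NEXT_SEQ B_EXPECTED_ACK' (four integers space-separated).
After event 0: A_seq=5000 A_ack=200 B_seq=200 B_ack=5000
After event 1: A_seq=5196 A_ack=200 B_seq=200 B_ack=5196
After event 2: A_seq=5396 A_ack=200 B_seq=200 B_ack=5196
After event 3: A_seq=5527 A_ack=200 B_seq=200 B_ack=5196
After event 4: A_seq=5527 A_ack=200 B_seq=200 B_ack=5527
After event 5: A_seq=5527 A_ack=200 B_seq=200 B_ack=5527
After event 6: A_seq=5602 A_ack=200 B_seq=200 B_ack=5602
After event 7: A_seq=5602 A_ack=200 B_seq=200 B_ack=5602

Answer: 5602 200 200 5602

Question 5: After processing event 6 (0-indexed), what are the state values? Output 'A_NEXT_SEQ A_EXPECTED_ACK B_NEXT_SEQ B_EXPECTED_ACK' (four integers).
After event 0: A_seq=5000 A_ack=200 B_seq=200 B_ack=5000
After event 1: A_seq=5196 A_ack=200 B_seq=200 B_ack=5196
After event 2: A_seq=5396 A_ack=200 B_seq=200 B_ack=5196
After event 3: A_seq=5527 A_ack=200 B_seq=200 B_ack=5196
After event 4: A_seq=5527 A_ack=200 B_seq=200 B_ack=5527
After event 5: A_seq=5527 A_ack=200 B_seq=200 B_ack=5527
After event 6: A_seq=5602 A_ack=200 B_seq=200 B_ack=5602

5602 200 200 5602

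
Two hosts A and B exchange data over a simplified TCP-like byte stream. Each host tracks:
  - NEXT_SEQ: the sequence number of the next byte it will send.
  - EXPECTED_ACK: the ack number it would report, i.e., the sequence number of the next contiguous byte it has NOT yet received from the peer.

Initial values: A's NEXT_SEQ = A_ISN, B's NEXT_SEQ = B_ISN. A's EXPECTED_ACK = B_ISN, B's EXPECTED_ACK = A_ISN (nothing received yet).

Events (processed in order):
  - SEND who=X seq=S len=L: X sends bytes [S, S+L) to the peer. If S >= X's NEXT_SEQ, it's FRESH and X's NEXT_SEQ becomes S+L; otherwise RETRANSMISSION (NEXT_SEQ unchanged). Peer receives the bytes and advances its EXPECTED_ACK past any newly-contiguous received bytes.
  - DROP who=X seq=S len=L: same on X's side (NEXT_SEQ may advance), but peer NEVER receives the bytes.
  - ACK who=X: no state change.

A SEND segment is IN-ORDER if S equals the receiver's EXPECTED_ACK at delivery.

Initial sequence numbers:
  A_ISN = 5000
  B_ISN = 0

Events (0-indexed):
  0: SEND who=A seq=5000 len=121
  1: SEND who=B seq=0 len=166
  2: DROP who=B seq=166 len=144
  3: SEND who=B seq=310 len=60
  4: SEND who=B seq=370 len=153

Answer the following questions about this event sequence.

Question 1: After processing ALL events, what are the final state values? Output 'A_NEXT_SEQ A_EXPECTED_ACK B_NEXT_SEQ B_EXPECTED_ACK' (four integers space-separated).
Answer: 5121 166 523 5121

Derivation:
After event 0: A_seq=5121 A_ack=0 B_seq=0 B_ack=5121
After event 1: A_seq=5121 A_ack=166 B_seq=166 B_ack=5121
After event 2: A_seq=5121 A_ack=166 B_seq=310 B_ack=5121
After event 3: A_seq=5121 A_ack=166 B_seq=370 B_ack=5121
After event 4: A_seq=5121 A_ack=166 B_seq=523 B_ack=5121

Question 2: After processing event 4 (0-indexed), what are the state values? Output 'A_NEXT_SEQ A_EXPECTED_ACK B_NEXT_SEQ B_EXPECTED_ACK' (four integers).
After event 0: A_seq=5121 A_ack=0 B_seq=0 B_ack=5121
After event 1: A_seq=5121 A_ack=166 B_seq=166 B_ack=5121
After event 2: A_seq=5121 A_ack=166 B_seq=310 B_ack=5121
After event 3: A_seq=5121 A_ack=166 B_seq=370 B_ack=5121
After event 4: A_seq=5121 A_ack=166 B_seq=523 B_ack=5121

5121 166 523 5121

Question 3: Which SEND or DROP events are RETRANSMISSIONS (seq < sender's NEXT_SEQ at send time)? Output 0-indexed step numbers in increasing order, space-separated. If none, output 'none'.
Answer: none

Derivation:
Step 0: SEND seq=5000 -> fresh
Step 1: SEND seq=0 -> fresh
Step 2: DROP seq=166 -> fresh
Step 3: SEND seq=310 -> fresh
Step 4: SEND seq=370 -> fresh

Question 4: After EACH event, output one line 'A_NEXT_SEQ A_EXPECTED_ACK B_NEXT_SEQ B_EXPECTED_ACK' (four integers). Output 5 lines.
5121 0 0 5121
5121 166 166 5121
5121 166 310 5121
5121 166 370 5121
5121 166 523 5121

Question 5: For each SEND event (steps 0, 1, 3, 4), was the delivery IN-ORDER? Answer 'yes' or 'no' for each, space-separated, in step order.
Step 0: SEND seq=5000 -> in-order
Step 1: SEND seq=0 -> in-order
Step 3: SEND seq=310 -> out-of-order
Step 4: SEND seq=370 -> out-of-order

Answer: yes yes no no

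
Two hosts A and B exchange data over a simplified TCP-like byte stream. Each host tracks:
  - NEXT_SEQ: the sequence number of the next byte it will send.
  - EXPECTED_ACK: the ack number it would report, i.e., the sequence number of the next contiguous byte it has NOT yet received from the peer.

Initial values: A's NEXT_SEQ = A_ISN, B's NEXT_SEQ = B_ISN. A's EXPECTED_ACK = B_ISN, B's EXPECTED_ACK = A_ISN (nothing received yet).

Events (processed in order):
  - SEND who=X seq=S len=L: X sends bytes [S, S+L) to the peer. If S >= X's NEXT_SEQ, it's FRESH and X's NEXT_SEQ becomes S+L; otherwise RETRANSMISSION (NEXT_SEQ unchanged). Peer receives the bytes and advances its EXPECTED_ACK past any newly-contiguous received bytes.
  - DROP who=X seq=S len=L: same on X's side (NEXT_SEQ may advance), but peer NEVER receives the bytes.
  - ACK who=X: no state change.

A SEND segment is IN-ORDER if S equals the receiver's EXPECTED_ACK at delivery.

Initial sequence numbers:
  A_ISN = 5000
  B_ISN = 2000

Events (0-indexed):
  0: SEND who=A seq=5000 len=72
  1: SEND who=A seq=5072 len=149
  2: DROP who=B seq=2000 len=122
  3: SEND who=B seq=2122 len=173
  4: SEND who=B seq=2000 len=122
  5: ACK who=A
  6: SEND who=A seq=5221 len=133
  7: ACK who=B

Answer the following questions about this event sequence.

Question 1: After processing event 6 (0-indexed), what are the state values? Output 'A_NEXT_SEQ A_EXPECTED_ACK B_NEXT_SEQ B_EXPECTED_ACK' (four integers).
After event 0: A_seq=5072 A_ack=2000 B_seq=2000 B_ack=5072
After event 1: A_seq=5221 A_ack=2000 B_seq=2000 B_ack=5221
After event 2: A_seq=5221 A_ack=2000 B_seq=2122 B_ack=5221
After event 3: A_seq=5221 A_ack=2000 B_seq=2295 B_ack=5221
After event 4: A_seq=5221 A_ack=2295 B_seq=2295 B_ack=5221
After event 5: A_seq=5221 A_ack=2295 B_seq=2295 B_ack=5221
After event 6: A_seq=5354 A_ack=2295 B_seq=2295 B_ack=5354

5354 2295 2295 5354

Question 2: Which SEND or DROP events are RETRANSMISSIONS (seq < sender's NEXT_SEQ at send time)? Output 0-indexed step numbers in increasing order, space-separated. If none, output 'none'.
Step 0: SEND seq=5000 -> fresh
Step 1: SEND seq=5072 -> fresh
Step 2: DROP seq=2000 -> fresh
Step 3: SEND seq=2122 -> fresh
Step 4: SEND seq=2000 -> retransmit
Step 6: SEND seq=5221 -> fresh

Answer: 4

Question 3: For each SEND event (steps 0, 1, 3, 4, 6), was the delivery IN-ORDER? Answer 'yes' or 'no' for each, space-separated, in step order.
Step 0: SEND seq=5000 -> in-order
Step 1: SEND seq=5072 -> in-order
Step 3: SEND seq=2122 -> out-of-order
Step 4: SEND seq=2000 -> in-order
Step 6: SEND seq=5221 -> in-order

Answer: yes yes no yes yes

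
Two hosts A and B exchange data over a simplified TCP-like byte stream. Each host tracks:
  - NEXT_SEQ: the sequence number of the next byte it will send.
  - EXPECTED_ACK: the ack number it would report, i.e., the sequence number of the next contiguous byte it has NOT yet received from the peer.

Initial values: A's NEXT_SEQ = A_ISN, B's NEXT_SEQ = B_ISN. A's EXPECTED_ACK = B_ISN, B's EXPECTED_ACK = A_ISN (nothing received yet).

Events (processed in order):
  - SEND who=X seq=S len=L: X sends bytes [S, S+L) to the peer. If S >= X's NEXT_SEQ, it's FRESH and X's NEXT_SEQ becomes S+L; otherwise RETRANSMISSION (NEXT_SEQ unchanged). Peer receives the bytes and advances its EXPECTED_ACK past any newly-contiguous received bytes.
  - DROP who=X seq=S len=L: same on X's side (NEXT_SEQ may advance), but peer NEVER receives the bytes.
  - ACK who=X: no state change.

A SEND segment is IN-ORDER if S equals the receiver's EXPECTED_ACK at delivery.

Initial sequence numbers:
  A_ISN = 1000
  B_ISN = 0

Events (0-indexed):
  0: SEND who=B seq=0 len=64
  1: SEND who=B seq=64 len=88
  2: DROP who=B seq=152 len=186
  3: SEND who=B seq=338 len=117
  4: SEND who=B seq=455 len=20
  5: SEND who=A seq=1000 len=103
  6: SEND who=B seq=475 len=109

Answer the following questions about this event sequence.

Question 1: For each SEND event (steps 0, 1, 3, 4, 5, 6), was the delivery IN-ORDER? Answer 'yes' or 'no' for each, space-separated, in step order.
Answer: yes yes no no yes no

Derivation:
Step 0: SEND seq=0 -> in-order
Step 1: SEND seq=64 -> in-order
Step 3: SEND seq=338 -> out-of-order
Step 4: SEND seq=455 -> out-of-order
Step 5: SEND seq=1000 -> in-order
Step 6: SEND seq=475 -> out-of-order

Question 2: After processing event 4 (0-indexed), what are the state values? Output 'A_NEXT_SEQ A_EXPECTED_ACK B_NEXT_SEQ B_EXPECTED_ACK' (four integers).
After event 0: A_seq=1000 A_ack=64 B_seq=64 B_ack=1000
After event 1: A_seq=1000 A_ack=152 B_seq=152 B_ack=1000
After event 2: A_seq=1000 A_ack=152 B_seq=338 B_ack=1000
After event 3: A_seq=1000 A_ack=152 B_seq=455 B_ack=1000
After event 4: A_seq=1000 A_ack=152 B_seq=475 B_ack=1000

1000 152 475 1000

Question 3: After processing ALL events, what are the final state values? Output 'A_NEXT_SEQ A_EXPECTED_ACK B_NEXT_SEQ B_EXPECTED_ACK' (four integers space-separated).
Answer: 1103 152 584 1103

Derivation:
After event 0: A_seq=1000 A_ack=64 B_seq=64 B_ack=1000
After event 1: A_seq=1000 A_ack=152 B_seq=152 B_ack=1000
After event 2: A_seq=1000 A_ack=152 B_seq=338 B_ack=1000
After event 3: A_seq=1000 A_ack=152 B_seq=455 B_ack=1000
After event 4: A_seq=1000 A_ack=152 B_seq=475 B_ack=1000
After event 5: A_seq=1103 A_ack=152 B_seq=475 B_ack=1103
After event 6: A_seq=1103 A_ack=152 B_seq=584 B_ack=1103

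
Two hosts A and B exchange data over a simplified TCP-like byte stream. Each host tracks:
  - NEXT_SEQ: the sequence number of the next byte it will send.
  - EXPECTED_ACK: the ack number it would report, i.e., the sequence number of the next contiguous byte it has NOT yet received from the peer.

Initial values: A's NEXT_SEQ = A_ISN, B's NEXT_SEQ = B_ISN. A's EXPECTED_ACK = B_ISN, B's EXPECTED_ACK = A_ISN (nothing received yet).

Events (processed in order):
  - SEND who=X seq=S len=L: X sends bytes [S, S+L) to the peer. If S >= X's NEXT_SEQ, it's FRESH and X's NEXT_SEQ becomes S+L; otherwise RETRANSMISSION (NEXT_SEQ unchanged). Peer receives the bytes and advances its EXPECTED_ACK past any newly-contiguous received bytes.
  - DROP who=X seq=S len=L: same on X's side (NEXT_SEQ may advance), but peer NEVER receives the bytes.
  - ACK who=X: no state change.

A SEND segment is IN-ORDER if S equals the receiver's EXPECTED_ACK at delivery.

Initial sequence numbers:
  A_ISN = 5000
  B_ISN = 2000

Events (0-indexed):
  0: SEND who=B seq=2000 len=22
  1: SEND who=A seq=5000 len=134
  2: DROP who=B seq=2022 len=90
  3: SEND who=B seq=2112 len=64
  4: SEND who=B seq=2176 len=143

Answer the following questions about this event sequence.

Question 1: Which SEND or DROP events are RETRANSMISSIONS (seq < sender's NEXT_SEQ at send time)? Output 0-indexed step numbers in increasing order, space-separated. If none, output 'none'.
Step 0: SEND seq=2000 -> fresh
Step 1: SEND seq=5000 -> fresh
Step 2: DROP seq=2022 -> fresh
Step 3: SEND seq=2112 -> fresh
Step 4: SEND seq=2176 -> fresh

Answer: none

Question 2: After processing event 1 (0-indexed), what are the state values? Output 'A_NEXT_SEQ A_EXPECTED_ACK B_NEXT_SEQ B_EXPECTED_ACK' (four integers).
After event 0: A_seq=5000 A_ack=2022 B_seq=2022 B_ack=5000
After event 1: A_seq=5134 A_ack=2022 B_seq=2022 B_ack=5134

5134 2022 2022 5134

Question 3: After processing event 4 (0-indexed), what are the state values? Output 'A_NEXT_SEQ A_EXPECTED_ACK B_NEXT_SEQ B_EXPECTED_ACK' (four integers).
After event 0: A_seq=5000 A_ack=2022 B_seq=2022 B_ack=5000
After event 1: A_seq=5134 A_ack=2022 B_seq=2022 B_ack=5134
After event 2: A_seq=5134 A_ack=2022 B_seq=2112 B_ack=5134
After event 3: A_seq=5134 A_ack=2022 B_seq=2176 B_ack=5134
After event 4: A_seq=5134 A_ack=2022 B_seq=2319 B_ack=5134

5134 2022 2319 5134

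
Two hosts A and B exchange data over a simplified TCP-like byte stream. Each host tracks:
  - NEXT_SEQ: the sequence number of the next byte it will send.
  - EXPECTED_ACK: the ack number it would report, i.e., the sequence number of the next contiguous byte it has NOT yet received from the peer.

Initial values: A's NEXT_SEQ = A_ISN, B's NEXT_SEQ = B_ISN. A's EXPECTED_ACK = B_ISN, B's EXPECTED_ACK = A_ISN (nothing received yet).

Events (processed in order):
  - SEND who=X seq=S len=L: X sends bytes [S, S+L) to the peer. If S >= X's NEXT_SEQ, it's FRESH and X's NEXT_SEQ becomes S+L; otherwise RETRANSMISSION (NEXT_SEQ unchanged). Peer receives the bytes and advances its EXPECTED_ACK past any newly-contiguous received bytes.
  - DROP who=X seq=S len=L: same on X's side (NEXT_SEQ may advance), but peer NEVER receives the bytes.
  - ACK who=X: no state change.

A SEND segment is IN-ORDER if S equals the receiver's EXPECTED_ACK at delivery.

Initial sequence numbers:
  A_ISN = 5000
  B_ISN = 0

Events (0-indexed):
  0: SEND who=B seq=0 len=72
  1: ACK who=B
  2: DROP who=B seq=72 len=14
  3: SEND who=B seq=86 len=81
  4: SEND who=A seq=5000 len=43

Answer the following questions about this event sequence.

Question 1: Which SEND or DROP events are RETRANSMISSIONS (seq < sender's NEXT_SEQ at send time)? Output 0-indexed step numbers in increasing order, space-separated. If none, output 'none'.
Step 0: SEND seq=0 -> fresh
Step 2: DROP seq=72 -> fresh
Step 3: SEND seq=86 -> fresh
Step 4: SEND seq=5000 -> fresh

Answer: none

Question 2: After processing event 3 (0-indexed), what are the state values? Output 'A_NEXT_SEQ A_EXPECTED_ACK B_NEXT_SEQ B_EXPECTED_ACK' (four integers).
After event 0: A_seq=5000 A_ack=72 B_seq=72 B_ack=5000
After event 1: A_seq=5000 A_ack=72 B_seq=72 B_ack=5000
After event 2: A_seq=5000 A_ack=72 B_seq=86 B_ack=5000
After event 3: A_seq=5000 A_ack=72 B_seq=167 B_ack=5000

5000 72 167 5000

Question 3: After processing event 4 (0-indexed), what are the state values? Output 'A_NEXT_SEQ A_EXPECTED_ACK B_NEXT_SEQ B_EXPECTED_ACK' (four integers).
After event 0: A_seq=5000 A_ack=72 B_seq=72 B_ack=5000
After event 1: A_seq=5000 A_ack=72 B_seq=72 B_ack=5000
After event 2: A_seq=5000 A_ack=72 B_seq=86 B_ack=5000
After event 3: A_seq=5000 A_ack=72 B_seq=167 B_ack=5000
After event 4: A_seq=5043 A_ack=72 B_seq=167 B_ack=5043

5043 72 167 5043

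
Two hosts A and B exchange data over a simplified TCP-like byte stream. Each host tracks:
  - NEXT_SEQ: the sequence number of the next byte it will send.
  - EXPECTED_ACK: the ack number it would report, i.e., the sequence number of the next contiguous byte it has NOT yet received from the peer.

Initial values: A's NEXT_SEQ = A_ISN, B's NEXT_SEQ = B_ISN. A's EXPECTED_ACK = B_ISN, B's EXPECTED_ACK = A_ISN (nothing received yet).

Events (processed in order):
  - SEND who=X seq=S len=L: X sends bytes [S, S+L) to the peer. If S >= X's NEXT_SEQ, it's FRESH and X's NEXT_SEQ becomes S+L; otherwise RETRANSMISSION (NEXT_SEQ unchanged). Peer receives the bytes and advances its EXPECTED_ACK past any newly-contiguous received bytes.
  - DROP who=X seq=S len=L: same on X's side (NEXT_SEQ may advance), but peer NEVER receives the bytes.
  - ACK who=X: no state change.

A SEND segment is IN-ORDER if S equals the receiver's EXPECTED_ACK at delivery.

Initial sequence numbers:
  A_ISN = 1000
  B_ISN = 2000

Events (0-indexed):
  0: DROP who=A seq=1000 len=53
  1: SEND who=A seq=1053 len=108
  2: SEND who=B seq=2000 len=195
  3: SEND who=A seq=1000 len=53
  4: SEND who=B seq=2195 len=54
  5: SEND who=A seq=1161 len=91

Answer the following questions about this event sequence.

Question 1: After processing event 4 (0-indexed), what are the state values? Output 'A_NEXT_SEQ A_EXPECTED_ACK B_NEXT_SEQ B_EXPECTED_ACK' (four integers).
After event 0: A_seq=1053 A_ack=2000 B_seq=2000 B_ack=1000
After event 1: A_seq=1161 A_ack=2000 B_seq=2000 B_ack=1000
After event 2: A_seq=1161 A_ack=2195 B_seq=2195 B_ack=1000
After event 3: A_seq=1161 A_ack=2195 B_seq=2195 B_ack=1161
After event 4: A_seq=1161 A_ack=2249 B_seq=2249 B_ack=1161

1161 2249 2249 1161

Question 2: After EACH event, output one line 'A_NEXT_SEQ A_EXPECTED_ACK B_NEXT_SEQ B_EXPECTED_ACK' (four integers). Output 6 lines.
1053 2000 2000 1000
1161 2000 2000 1000
1161 2195 2195 1000
1161 2195 2195 1161
1161 2249 2249 1161
1252 2249 2249 1252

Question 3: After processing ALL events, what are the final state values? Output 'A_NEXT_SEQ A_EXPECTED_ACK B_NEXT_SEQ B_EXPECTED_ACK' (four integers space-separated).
After event 0: A_seq=1053 A_ack=2000 B_seq=2000 B_ack=1000
After event 1: A_seq=1161 A_ack=2000 B_seq=2000 B_ack=1000
After event 2: A_seq=1161 A_ack=2195 B_seq=2195 B_ack=1000
After event 3: A_seq=1161 A_ack=2195 B_seq=2195 B_ack=1161
After event 4: A_seq=1161 A_ack=2249 B_seq=2249 B_ack=1161
After event 5: A_seq=1252 A_ack=2249 B_seq=2249 B_ack=1252

Answer: 1252 2249 2249 1252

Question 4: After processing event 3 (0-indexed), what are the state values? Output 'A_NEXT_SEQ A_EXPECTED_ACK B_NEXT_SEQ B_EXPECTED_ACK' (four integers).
After event 0: A_seq=1053 A_ack=2000 B_seq=2000 B_ack=1000
After event 1: A_seq=1161 A_ack=2000 B_seq=2000 B_ack=1000
After event 2: A_seq=1161 A_ack=2195 B_seq=2195 B_ack=1000
After event 3: A_seq=1161 A_ack=2195 B_seq=2195 B_ack=1161

1161 2195 2195 1161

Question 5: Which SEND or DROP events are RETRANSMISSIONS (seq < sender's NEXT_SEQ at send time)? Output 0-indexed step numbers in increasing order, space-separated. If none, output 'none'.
Step 0: DROP seq=1000 -> fresh
Step 1: SEND seq=1053 -> fresh
Step 2: SEND seq=2000 -> fresh
Step 3: SEND seq=1000 -> retransmit
Step 4: SEND seq=2195 -> fresh
Step 5: SEND seq=1161 -> fresh

Answer: 3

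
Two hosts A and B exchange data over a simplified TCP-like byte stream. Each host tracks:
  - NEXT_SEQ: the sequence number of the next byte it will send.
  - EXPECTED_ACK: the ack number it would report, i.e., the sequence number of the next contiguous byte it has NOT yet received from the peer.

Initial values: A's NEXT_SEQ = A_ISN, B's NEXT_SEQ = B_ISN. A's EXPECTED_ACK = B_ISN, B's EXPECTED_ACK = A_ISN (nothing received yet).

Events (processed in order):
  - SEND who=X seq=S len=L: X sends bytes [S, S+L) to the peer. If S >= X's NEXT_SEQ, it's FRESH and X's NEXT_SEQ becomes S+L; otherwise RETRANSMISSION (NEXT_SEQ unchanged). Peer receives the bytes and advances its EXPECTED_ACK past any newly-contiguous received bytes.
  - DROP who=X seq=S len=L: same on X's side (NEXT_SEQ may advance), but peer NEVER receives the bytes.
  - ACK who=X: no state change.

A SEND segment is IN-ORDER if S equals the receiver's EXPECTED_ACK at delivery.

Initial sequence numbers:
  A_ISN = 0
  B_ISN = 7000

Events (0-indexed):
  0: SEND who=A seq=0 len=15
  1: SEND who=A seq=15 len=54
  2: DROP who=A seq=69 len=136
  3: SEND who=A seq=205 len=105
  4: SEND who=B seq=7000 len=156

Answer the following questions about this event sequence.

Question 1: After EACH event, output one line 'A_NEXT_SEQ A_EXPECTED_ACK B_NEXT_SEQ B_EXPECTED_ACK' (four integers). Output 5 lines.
15 7000 7000 15
69 7000 7000 69
205 7000 7000 69
310 7000 7000 69
310 7156 7156 69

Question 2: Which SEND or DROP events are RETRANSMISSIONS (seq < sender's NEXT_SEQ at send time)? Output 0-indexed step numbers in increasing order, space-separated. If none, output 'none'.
Step 0: SEND seq=0 -> fresh
Step 1: SEND seq=15 -> fresh
Step 2: DROP seq=69 -> fresh
Step 3: SEND seq=205 -> fresh
Step 4: SEND seq=7000 -> fresh

Answer: none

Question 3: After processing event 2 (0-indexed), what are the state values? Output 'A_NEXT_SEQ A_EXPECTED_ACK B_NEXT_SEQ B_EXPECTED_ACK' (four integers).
After event 0: A_seq=15 A_ack=7000 B_seq=7000 B_ack=15
After event 1: A_seq=69 A_ack=7000 B_seq=7000 B_ack=69
After event 2: A_seq=205 A_ack=7000 B_seq=7000 B_ack=69

205 7000 7000 69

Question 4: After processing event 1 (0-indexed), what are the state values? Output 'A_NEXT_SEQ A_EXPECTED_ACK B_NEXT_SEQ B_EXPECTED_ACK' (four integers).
After event 0: A_seq=15 A_ack=7000 B_seq=7000 B_ack=15
After event 1: A_seq=69 A_ack=7000 B_seq=7000 B_ack=69

69 7000 7000 69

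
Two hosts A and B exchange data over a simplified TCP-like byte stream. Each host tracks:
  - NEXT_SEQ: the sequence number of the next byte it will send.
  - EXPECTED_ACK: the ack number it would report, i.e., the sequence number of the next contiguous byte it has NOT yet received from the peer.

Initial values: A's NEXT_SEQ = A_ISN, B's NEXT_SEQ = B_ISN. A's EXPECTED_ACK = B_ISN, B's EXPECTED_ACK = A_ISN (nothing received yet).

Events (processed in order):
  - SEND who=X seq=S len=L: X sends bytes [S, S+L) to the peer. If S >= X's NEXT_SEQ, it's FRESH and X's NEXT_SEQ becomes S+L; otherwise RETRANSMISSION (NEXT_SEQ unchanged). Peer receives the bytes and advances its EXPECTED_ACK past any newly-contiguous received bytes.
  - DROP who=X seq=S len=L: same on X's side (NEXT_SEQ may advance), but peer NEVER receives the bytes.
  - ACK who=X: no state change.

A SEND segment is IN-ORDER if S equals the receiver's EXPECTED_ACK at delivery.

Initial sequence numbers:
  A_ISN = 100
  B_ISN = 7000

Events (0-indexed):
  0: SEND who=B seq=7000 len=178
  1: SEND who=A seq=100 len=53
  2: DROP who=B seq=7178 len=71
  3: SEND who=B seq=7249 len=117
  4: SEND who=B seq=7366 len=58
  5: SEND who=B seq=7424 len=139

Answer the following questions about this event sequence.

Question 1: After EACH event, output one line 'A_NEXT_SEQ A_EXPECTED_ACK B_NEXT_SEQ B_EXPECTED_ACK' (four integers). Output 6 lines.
100 7178 7178 100
153 7178 7178 153
153 7178 7249 153
153 7178 7366 153
153 7178 7424 153
153 7178 7563 153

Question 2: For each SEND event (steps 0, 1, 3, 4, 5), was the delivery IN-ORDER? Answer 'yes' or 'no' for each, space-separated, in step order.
Step 0: SEND seq=7000 -> in-order
Step 1: SEND seq=100 -> in-order
Step 3: SEND seq=7249 -> out-of-order
Step 4: SEND seq=7366 -> out-of-order
Step 5: SEND seq=7424 -> out-of-order

Answer: yes yes no no no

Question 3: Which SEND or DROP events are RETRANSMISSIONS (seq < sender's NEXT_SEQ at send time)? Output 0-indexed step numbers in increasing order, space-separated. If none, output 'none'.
Step 0: SEND seq=7000 -> fresh
Step 1: SEND seq=100 -> fresh
Step 2: DROP seq=7178 -> fresh
Step 3: SEND seq=7249 -> fresh
Step 4: SEND seq=7366 -> fresh
Step 5: SEND seq=7424 -> fresh

Answer: none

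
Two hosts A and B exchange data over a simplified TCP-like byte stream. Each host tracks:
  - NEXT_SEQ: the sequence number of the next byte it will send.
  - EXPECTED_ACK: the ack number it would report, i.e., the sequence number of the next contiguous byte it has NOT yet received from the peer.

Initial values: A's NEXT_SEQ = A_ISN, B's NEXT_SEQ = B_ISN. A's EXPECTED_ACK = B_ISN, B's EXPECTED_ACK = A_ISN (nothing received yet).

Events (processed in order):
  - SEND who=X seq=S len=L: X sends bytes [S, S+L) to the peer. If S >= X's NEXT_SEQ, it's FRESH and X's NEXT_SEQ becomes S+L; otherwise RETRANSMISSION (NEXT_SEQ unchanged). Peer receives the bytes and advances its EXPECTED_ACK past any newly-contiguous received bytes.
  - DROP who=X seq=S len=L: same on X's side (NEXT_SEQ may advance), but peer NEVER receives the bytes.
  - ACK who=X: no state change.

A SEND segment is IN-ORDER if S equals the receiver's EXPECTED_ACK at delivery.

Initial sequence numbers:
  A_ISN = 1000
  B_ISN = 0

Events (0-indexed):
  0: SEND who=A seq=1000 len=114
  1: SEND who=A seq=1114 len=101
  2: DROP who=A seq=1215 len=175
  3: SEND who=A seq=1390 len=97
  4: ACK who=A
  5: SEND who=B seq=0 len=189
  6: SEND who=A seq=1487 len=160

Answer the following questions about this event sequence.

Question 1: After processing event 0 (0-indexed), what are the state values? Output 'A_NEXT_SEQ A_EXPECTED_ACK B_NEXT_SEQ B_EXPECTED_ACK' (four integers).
After event 0: A_seq=1114 A_ack=0 B_seq=0 B_ack=1114

1114 0 0 1114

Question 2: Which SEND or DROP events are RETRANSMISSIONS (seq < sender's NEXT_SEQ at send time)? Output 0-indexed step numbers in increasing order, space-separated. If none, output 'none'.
Step 0: SEND seq=1000 -> fresh
Step 1: SEND seq=1114 -> fresh
Step 2: DROP seq=1215 -> fresh
Step 3: SEND seq=1390 -> fresh
Step 5: SEND seq=0 -> fresh
Step 6: SEND seq=1487 -> fresh

Answer: none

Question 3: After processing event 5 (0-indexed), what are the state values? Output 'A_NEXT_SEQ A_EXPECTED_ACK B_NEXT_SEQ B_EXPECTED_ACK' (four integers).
After event 0: A_seq=1114 A_ack=0 B_seq=0 B_ack=1114
After event 1: A_seq=1215 A_ack=0 B_seq=0 B_ack=1215
After event 2: A_seq=1390 A_ack=0 B_seq=0 B_ack=1215
After event 3: A_seq=1487 A_ack=0 B_seq=0 B_ack=1215
After event 4: A_seq=1487 A_ack=0 B_seq=0 B_ack=1215
After event 5: A_seq=1487 A_ack=189 B_seq=189 B_ack=1215

1487 189 189 1215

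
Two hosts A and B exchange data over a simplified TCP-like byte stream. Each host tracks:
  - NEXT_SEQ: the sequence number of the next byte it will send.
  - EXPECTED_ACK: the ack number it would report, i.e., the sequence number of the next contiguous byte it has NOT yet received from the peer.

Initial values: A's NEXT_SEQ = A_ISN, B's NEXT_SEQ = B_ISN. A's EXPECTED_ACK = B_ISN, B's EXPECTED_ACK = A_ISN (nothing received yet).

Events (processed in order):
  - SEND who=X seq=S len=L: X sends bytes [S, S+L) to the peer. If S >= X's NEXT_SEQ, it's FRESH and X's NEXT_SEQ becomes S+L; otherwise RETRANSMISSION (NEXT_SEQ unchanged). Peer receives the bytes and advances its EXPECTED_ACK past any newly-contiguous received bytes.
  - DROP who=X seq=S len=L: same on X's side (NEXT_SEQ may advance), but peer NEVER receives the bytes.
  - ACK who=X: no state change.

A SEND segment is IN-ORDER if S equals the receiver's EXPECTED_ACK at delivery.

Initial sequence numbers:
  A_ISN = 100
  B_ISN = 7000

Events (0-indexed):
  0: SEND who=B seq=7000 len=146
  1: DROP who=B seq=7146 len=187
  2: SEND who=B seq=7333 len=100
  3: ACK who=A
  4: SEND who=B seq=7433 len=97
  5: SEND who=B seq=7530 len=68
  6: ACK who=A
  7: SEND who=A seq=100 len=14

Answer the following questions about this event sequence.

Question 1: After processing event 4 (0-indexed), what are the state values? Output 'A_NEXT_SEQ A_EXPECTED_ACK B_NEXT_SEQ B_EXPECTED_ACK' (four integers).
After event 0: A_seq=100 A_ack=7146 B_seq=7146 B_ack=100
After event 1: A_seq=100 A_ack=7146 B_seq=7333 B_ack=100
After event 2: A_seq=100 A_ack=7146 B_seq=7433 B_ack=100
After event 3: A_seq=100 A_ack=7146 B_seq=7433 B_ack=100
After event 4: A_seq=100 A_ack=7146 B_seq=7530 B_ack=100

100 7146 7530 100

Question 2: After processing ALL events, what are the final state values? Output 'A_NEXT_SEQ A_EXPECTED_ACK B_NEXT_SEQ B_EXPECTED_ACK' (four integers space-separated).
Answer: 114 7146 7598 114

Derivation:
After event 0: A_seq=100 A_ack=7146 B_seq=7146 B_ack=100
After event 1: A_seq=100 A_ack=7146 B_seq=7333 B_ack=100
After event 2: A_seq=100 A_ack=7146 B_seq=7433 B_ack=100
After event 3: A_seq=100 A_ack=7146 B_seq=7433 B_ack=100
After event 4: A_seq=100 A_ack=7146 B_seq=7530 B_ack=100
After event 5: A_seq=100 A_ack=7146 B_seq=7598 B_ack=100
After event 6: A_seq=100 A_ack=7146 B_seq=7598 B_ack=100
After event 7: A_seq=114 A_ack=7146 B_seq=7598 B_ack=114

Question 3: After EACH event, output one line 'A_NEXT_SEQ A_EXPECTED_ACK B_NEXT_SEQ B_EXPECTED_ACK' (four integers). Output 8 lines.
100 7146 7146 100
100 7146 7333 100
100 7146 7433 100
100 7146 7433 100
100 7146 7530 100
100 7146 7598 100
100 7146 7598 100
114 7146 7598 114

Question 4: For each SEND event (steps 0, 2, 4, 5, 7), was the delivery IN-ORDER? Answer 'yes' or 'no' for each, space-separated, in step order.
Step 0: SEND seq=7000 -> in-order
Step 2: SEND seq=7333 -> out-of-order
Step 4: SEND seq=7433 -> out-of-order
Step 5: SEND seq=7530 -> out-of-order
Step 7: SEND seq=100 -> in-order

Answer: yes no no no yes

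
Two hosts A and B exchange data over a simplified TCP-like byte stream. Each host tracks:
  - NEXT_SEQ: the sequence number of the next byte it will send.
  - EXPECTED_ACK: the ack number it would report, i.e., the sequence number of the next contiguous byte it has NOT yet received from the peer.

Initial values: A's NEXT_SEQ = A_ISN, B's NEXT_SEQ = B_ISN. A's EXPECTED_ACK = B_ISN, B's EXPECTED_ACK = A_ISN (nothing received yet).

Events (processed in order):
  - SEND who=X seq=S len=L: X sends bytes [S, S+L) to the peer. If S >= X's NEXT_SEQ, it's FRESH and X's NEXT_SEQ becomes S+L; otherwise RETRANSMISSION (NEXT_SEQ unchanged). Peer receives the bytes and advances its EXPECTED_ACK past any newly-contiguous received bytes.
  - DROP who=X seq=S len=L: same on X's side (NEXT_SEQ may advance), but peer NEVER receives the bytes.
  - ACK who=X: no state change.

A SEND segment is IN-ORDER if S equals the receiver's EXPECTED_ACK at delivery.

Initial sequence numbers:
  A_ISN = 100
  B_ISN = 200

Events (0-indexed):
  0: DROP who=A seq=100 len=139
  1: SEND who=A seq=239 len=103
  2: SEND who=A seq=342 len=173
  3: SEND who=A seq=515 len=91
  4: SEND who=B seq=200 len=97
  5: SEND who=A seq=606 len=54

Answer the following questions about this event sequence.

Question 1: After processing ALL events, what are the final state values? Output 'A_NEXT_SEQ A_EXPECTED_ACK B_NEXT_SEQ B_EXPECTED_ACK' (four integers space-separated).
After event 0: A_seq=239 A_ack=200 B_seq=200 B_ack=100
After event 1: A_seq=342 A_ack=200 B_seq=200 B_ack=100
After event 2: A_seq=515 A_ack=200 B_seq=200 B_ack=100
After event 3: A_seq=606 A_ack=200 B_seq=200 B_ack=100
After event 4: A_seq=606 A_ack=297 B_seq=297 B_ack=100
After event 5: A_seq=660 A_ack=297 B_seq=297 B_ack=100

Answer: 660 297 297 100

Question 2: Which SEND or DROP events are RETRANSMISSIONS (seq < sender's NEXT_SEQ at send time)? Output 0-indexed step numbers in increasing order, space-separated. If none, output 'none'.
Step 0: DROP seq=100 -> fresh
Step 1: SEND seq=239 -> fresh
Step 2: SEND seq=342 -> fresh
Step 3: SEND seq=515 -> fresh
Step 4: SEND seq=200 -> fresh
Step 5: SEND seq=606 -> fresh

Answer: none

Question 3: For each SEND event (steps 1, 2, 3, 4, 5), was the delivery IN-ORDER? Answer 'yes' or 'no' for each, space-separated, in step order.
Step 1: SEND seq=239 -> out-of-order
Step 2: SEND seq=342 -> out-of-order
Step 3: SEND seq=515 -> out-of-order
Step 4: SEND seq=200 -> in-order
Step 5: SEND seq=606 -> out-of-order

Answer: no no no yes no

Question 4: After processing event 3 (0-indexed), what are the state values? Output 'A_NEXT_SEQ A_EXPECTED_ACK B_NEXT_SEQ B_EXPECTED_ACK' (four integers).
After event 0: A_seq=239 A_ack=200 B_seq=200 B_ack=100
After event 1: A_seq=342 A_ack=200 B_seq=200 B_ack=100
After event 2: A_seq=515 A_ack=200 B_seq=200 B_ack=100
After event 3: A_seq=606 A_ack=200 B_seq=200 B_ack=100

606 200 200 100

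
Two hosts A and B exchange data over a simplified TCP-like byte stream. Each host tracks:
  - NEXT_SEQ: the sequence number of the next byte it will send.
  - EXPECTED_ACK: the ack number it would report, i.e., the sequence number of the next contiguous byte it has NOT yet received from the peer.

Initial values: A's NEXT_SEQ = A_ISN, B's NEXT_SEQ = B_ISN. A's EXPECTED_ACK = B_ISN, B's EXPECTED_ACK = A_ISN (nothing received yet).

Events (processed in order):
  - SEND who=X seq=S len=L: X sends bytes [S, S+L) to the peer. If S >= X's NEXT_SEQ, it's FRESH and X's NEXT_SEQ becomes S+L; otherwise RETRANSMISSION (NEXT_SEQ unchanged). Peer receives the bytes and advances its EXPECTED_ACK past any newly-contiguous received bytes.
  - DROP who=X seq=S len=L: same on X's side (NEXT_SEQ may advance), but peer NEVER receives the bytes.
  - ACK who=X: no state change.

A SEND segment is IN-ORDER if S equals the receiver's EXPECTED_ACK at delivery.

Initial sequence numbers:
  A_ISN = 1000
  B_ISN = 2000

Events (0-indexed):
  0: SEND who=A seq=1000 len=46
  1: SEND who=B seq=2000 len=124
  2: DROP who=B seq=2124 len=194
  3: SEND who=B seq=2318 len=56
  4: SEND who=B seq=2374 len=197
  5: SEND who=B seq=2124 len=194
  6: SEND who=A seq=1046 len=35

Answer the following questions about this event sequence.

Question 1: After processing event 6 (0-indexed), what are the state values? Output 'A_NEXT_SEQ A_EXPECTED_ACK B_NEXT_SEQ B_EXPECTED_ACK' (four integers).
After event 0: A_seq=1046 A_ack=2000 B_seq=2000 B_ack=1046
After event 1: A_seq=1046 A_ack=2124 B_seq=2124 B_ack=1046
After event 2: A_seq=1046 A_ack=2124 B_seq=2318 B_ack=1046
After event 3: A_seq=1046 A_ack=2124 B_seq=2374 B_ack=1046
After event 4: A_seq=1046 A_ack=2124 B_seq=2571 B_ack=1046
After event 5: A_seq=1046 A_ack=2571 B_seq=2571 B_ack=1046
After event 6: A_seq=1081 A_ack=2571 B_seq=2571 B_ack=1081

1081 2571 2571 1081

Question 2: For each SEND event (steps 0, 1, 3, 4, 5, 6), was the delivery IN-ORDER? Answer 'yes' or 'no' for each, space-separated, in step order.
Step 0: SEND seq=1000 -> in-order
Step 1: SEND seq=2000 -> in-order
Step 3: SEND seq=2318 -> out-of-order
Step 4: SEND seq=2374 -> out-of-order
Step 5: SEND seq=2124 -> in-order
Step 6: SEND seq=1046 -> in-order

Answer: yes yes no no yes yes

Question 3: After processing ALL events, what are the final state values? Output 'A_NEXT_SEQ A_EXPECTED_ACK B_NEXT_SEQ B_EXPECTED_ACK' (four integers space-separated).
Answer: 1081 2571 2571 1081

Derivation:
After event 0: A_seq=1046 A_ack=2000 B_seq=2000 B_ack=1046
After event 1: A_seq=1046 A_ack=2124 B_seq=2124 B_ack=1046
After event 2: A_seq=1046 A_ack=2124 B_seq=2318 B_ack=1046
After event 3: A_seq=1046 A_ack=2124 B_seq=2374 B_ack=1046
After event 4: A_seq=1046 A_ack=2124 B_seq=2571 B_ack=1046
After event 5: A_seq=1046 A_ack=2571 B_seq=2571 B_ack=1046
After event 6: A_seq=1081 A_ack=2571 B_seq=2571 B_ack=1081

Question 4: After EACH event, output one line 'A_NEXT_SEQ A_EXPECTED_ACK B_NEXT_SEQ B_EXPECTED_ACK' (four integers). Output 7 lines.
1046 2000 2000 1046
1046 2124 2124 1046
1046 2124 2318 1046
1046 2124 2374 1046
1046 2124 2571 1046
1046 2571 2571 1046
1081 2571 2571 1081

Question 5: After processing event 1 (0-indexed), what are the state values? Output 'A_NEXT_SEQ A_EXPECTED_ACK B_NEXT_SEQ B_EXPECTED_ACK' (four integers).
After event 0: A_seq=1046 A_ack=2000 B_seq=2000 B_ack=1046
After event 1: A_seq=1046 A_ack=2124 B_seq=2124 B_ack=1046

1046 2124 2124 1046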